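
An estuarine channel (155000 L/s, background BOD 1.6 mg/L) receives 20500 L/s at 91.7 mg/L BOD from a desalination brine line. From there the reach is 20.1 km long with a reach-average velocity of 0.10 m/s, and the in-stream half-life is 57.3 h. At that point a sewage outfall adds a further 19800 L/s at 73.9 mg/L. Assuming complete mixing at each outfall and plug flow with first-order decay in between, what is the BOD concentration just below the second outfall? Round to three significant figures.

Mass balance: C = (155000·1.600 + 20500·91.70) / 175500 = 2128000/175500 = 12.12 mg/L; combined flow 175500 L/s.
Travel time t = 20.1·1000 / 0.10 = 201000 s = 55.83 h.
Half-life 57.3 h → k = ln 2 / 57.3 = 0.01210 h⁻¹ = 0.2903 d⁻¹.
Applying C = C₀e^(−kt): 12.12 × 0.5090 = 6.171 mg/L.
At the second outfall, C = (175500·6.171 + 19800·73.90) / (175500 + 19800) = 13.04 mg/L.

13.0 mg/L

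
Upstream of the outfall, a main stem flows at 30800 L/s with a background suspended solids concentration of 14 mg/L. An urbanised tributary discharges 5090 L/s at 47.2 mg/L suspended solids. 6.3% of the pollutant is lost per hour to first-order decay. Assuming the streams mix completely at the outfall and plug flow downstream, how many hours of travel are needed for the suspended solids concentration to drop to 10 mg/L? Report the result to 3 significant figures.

Conservation of mass: C = (30800·14.00 + 5090·47.20) / 35890 = 671400/35890 = 18.71 mg/L.
6.3%/h lost → k = −ln(1 − 0.063) = 0.06507 h⁻¹.
18.71·exp(−k·t) = 10 → t = ln(18.71/10)/k = 34650 s = 9.626 h.

9.63 h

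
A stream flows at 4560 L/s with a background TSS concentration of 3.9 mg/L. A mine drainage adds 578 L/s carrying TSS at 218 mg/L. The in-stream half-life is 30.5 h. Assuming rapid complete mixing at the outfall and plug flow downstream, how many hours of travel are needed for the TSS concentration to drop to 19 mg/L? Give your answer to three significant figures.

17.0 h

Conservation of mass: C = (4560·3.900 + 578.0·218.0) / 5138 = 143800/5138 = 27.99 mg/L.
Half-life 30.5 h → k = ln 2 / 30.5 = 0.02273 h⁻¹ = 0.5454 d⁻¹.
27.99·exp(−k·t) = 19 → t = ln(27.99/19)/k = 61340 s = 17.04 h.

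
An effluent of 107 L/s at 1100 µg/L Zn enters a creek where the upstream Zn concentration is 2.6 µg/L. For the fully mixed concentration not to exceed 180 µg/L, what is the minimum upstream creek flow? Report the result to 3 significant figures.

Set C_mix = 180: (Q·2.600 + 107.0·1100) / (Q + 107.0) = 180
→ Q = 107.0·(1100 − 180)/(180 − 2.600) = 554.9 L/s.

555 L/s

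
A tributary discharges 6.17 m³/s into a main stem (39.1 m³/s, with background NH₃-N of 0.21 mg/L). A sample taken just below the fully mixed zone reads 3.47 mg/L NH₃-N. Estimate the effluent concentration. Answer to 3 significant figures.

Mass balance: 39.10·0.2100 + 6.170·Cₑ = 45.27·3.470
→ Cₑ = (45.27·3.470 − 39.10·0.2100) / 6.170 = 24.13 mg/L.

24.1 mg/L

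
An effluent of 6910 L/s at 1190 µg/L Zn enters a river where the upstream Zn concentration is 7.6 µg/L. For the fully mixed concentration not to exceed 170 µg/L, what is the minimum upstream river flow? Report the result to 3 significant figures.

Set C_mix = 170: (Q·7.600 + 6910·1190) / (Q + 6910) = 170
→ Q = 6910·(1190 − 170)/(170 − 7.600) = 43400 L/s.

43400 L/s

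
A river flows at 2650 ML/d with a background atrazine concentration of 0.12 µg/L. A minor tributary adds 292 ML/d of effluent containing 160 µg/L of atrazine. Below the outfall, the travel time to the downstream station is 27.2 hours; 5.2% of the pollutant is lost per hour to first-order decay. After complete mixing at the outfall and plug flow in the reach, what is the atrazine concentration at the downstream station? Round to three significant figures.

Mixed concentration C = ΣQC/ΣQ = (2650·0.1200 + 292.0·160.0) / 2942 = 47040/2942 = 15.99 µg/L.
5.2%/h lost → k = −ln(1 − 0.052) = 0.05340 h⁻¹.
Decay over the reach: 15.99·exp(−kt) = 15.99·0.2340 = 3.741 µg/L.

3.74 µg/L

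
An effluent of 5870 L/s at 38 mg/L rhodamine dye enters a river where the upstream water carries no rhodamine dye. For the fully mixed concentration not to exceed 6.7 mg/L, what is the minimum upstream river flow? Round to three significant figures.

Set C_mix = 6.7: (Q·0 + 5870·38.00) / (Q + 5870) = 6.7
→ Q = 5870·(38.00 − 6.7)/(6.7 − 0) = 27420 L/s.

27400 L/s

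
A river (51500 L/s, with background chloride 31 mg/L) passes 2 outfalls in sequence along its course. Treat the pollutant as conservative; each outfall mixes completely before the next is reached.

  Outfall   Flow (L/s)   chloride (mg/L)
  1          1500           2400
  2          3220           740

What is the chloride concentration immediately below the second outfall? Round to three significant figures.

After outfall 1: Q = 51500 + 1500 = 53000 L/s; C = (51500·31.00 + 1500·2400)/53000 = 98.05 mg/L.
After outfall 2: Q = 53000 + 3220 = 56220 L/s; C = (53000·98.05 + 3220·740.0)/56220 = 134.8 mg/L.

135 mg/L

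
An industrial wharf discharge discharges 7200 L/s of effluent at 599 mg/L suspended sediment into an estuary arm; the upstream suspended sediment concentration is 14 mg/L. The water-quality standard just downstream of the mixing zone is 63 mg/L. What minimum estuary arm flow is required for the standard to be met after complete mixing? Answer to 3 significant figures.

Set C_mix = 63: (Q·14.00 + 7200·599.0) / (Q + 7200) = 63
→ Q = 7200·(599.0 − 63)/(63 − 14.00) = 78760 L/s.

78800 L/s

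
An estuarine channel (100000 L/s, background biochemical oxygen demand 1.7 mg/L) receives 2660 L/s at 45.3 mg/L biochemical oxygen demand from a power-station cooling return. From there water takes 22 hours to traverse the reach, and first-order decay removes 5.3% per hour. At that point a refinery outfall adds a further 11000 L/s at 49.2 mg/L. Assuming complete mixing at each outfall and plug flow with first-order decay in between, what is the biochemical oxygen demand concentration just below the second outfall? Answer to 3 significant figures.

Flow-weighted average: C = (100000·1.700 + 2660·45.30) / 102700 = 290500/102700 = 2.830 mg/L; combined flow 102700 L/s.
5.3%/h lost → k = −ln(1 − 0.053) = 0.05446 h⁻¹.
Applying C = C₀e^(−kt): 2.830 × 0.3018 = 0.8540 mg/L.
Second outfall: C = (102700·0.8540 + 11000·49.20)/113700 = 5.533 mg/L.

5.53 mg/L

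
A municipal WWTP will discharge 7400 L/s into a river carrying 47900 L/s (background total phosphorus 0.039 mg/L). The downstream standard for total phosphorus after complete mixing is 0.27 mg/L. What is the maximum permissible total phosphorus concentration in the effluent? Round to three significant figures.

1.77 mg/L

At the limit, (Qr·Cr + Qe·Cₑ)/(Qr + Qe) = 0.27:
Cₑ = (55300·0.27 − 47900·0.03900) / 7400 = 1.765 mg/L.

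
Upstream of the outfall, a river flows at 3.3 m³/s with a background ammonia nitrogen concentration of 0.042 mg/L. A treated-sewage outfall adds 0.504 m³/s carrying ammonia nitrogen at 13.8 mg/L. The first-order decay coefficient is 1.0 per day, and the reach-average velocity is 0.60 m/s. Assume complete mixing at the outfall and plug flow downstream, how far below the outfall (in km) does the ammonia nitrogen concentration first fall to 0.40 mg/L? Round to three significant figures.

79.8 km

Flow-weighted average: C = (3.300·0.04200 + 0.5040·13.80) / 3.804 = 7.094/3.804 = 1.865 mg/L.
Set 1.865·exp(−k·t) = 0.40 → t = ln(1.865/0.40)/k = 133000 s = 36.95 h.
Distance = v·t = 0.60·133000 = 79810 m = 79.81 km.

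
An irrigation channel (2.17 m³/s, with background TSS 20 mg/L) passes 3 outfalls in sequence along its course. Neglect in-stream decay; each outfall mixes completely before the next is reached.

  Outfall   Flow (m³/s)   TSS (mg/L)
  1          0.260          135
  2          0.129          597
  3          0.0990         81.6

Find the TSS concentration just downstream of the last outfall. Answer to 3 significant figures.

61.5 mg/L

Outfall 1: combined Q = 2.430 m³/s; C = (2.170·20.00 + 0.2600·135.0)/2.430 = 32.30 mg/L.
Outfall 2: combined Q = 2.559 m³/s; C = (2.430·32.30 + 0.1290·597.0)/2.559 = 60.77 mg/L.
Outfall 3: combined Q = 2.658 m³/s; C = (2.559·60.77 + 0.09900·81.60)/2.658 = 61.55 mg/L.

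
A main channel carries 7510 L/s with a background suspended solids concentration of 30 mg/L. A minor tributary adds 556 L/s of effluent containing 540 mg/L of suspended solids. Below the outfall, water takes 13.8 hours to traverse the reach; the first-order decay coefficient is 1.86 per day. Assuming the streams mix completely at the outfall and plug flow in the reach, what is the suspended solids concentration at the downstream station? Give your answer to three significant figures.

22.4 mg/L

After mixing, C = (7510·30.00 + 556.0·540.0) / 8066 = 525500/8066 = 65.15 mg/L.
First-order decay: C = 65.15·exp(−k·t) = 65.15·0.3432 = 22.36 mg/L.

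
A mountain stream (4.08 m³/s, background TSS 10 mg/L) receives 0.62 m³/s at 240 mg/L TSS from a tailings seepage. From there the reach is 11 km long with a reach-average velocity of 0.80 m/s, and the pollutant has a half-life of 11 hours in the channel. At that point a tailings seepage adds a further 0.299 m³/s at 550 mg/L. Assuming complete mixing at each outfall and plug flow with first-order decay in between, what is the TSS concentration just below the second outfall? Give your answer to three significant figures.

62.7 mg/L

Mixed concentration C = ΣQC/ΣQ = (4.080·10.00 + 0.6200·240.0) / 4.700 = 189.6/4.700 = 40.34 mg/L; combined flow 4.700 m³/s.
Travel time t = 11·1000 / 0.80 = 13750 s = 3.819 h.
Half-life 11 h → k = ln 2 / 11 = 0.06301 h⁻¹ = 1.512 d⁻¹.
Applying C = C₀e^(−kt): 40.34 × 0.7861 = 31.71 mg/L.
Second outfall: C = (4.700·31.71 + 0.2990·550.0)/4.999 = 62.71 mg/L.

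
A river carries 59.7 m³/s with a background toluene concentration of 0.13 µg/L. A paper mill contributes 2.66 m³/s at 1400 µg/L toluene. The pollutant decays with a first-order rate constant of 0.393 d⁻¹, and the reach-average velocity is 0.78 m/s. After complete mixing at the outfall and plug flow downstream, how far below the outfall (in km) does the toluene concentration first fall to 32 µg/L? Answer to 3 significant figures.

Mass balance: C = (59.70·0.1300 + 2.660·1400) / 62.36 = 3732/62.36 = 59.84 µg/L.
Set 59.84·exp(−k·t) = 32 → t = ln(59.84/32)/k = 137600 s = 38.23 h.
Distance = v·t = 0.78·137600 = 107300 m = 107.3 km.

107 km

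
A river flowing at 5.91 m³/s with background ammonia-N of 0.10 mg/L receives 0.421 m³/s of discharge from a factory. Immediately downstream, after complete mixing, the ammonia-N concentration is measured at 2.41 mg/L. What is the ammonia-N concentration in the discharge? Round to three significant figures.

34.8 mg/L

Mass balance: 5.910·0.1000 + 0.4210·Cₑ = 6.331·2.410
→ Cₑ = (6.331·2.410 − 5.910·0.1000) / 0.4210 = 34.84 mg/L.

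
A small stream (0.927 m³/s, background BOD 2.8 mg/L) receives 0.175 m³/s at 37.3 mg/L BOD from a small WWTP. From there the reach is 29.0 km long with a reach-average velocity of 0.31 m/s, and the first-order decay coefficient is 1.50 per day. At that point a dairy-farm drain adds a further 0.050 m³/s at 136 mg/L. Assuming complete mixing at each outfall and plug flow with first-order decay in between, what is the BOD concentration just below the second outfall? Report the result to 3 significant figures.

7.46 mg/L

Mixed concentration C = ΣQC/ΣQ = (0.9270·2.800 + 0.1750·37.30) / 1.102 = 9.123/1.102 = 8.279 mg/L; combined flow 1.102 m³/s.
Travel time t = 29.0·1000 / 0.31 = 93550 s = 25.99 h.
First-order decay: C = 8.279·exp(−k·t) = 8.279·0.1971 = 1.632 mg/L.
At the second outfall, C = (1.102·1.632 + 0.05000·136.0) / (1.102 + 0.05000) = 7.464 mg/L.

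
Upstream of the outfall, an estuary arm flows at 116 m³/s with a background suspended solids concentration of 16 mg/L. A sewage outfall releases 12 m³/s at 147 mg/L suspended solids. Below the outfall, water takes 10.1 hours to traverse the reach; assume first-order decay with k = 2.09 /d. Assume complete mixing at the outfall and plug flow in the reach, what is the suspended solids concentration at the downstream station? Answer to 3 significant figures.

11.7 mg/L

Mixed concentration C = ΣQC/ΣQ = (116.0·16.00 + 12.00·147.0) / 128.0 = 3620/128.0 = 28.28 mg/L.
After decay, C = 28.28 × e^(−kt) = 28.28 × 0.4150 = 11.74 mg/L.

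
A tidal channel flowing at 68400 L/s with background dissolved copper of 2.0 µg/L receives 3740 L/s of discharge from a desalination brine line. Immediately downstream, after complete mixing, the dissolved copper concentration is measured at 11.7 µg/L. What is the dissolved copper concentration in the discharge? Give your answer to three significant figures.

Mass balance: 68400·2.000 + 3740·Cₑ = 72140·11.70
→ Cₑ = (72140·11.70 − 68400·2.000) / 3740 = 189.1 µg/L.

189 µg/L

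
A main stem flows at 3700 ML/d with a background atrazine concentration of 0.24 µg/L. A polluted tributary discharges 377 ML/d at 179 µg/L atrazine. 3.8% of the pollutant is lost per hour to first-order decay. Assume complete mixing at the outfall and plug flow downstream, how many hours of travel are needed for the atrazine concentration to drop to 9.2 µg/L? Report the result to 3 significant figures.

15.5 h

Conservation of mass: C = (3700·0.2400 + 377.0·179.0) / 4077 = 68370/4077 = 16.77 µg/L.
3.8%/h lost → k = −ln(1 − 0.038) = 0.03874 h⁻¹.
16.77·exp(−k·t) = 9.2 → t = ln(16.77/9.2)/k = 55790 s = 15.50 h.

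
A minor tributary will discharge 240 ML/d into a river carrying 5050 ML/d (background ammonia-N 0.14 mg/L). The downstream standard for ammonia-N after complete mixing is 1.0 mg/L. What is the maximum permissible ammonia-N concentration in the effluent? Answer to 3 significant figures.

19.1 mg/L

At the limit, (Qr·Cr + Qe·Cₑ)/(Qr + Qe) = 1.0:
Cₑ = (5290·1.0 − 5050·0.1400) / 240.0 = 19.10 mg/L.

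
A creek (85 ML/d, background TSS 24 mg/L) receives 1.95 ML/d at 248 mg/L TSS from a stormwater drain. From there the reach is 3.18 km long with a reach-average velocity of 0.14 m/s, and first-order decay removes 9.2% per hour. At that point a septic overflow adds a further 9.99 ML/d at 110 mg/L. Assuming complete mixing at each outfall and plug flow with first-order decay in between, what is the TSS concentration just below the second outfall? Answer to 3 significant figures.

Flow-weighted average: C = (85.00·24.00 + 1.950·248.0) / 86.95 = 2524/86.95 = 29.02 mg/L; combined flow 86.95 ML/d.
Travel time t = 3.18·1000 / 0.14 = 22710 s = 6.310 h.
9.2%/h lost → k = −ln(1 − 0.092) = 0.09651 h⁻¹.
Decay over the reach: 29.02·exp(−kt) = 29.02·0.5439 = 15.79 mg/L.
Second outfall: C = (86.95·15.79 + 9.990·110.0)/96.94 = 25.50 mg/L.

25.5 mg/L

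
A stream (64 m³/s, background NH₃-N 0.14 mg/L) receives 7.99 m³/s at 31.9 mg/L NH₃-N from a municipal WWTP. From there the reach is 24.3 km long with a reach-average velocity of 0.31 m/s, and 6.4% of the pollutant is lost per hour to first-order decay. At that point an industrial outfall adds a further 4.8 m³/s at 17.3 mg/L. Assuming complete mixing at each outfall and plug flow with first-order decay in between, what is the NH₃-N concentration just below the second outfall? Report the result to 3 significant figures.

1.90 mg/L

Mixed concentration C = ΣQC/ΣQ = (64.00·0.1400 + 7.990·31.90) / 71.99 = 263.8/71.99 = 3.665 mg/L; combined flow 71.99 m³/s.
Travel time t = 24.3·1000 / 0.31 = 78390 s = 21.77 h.
6.4%/h lost → k = −ln(1 − 0.064) = 0.06614 h⁻¹.
First-order decay: C = 3.665·exp(−k·t) = 3.665·0.2369 = 0.8682 mg/L.
Second outfall: C = (71.99·0.8682 + 4.800·17.30)/76.79 = 1.895 mg/L.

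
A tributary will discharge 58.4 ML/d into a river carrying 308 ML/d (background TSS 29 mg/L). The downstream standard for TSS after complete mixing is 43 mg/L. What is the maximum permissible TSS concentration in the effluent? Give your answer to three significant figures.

At the limit, (Qr·Cr + Qe·Cₑ)/(Qr + Qe) = 43:
Cₑ = (366.4·43 − 308.0·29.00) / 58.40 = 116.8 mg/L.

117 mg/L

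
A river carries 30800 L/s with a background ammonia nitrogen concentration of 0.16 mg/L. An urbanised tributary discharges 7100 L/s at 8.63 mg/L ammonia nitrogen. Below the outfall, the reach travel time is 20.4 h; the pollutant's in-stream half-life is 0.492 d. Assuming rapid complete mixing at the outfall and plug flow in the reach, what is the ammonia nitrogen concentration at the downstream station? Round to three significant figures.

0.527 mg/L

Mixed concentration C = ΣQC/ΣQ = (30800·0.1600 + 7100·8.630) / 37900 = 66200/37900 = 1.747 mg/L.
Half-life 0.492 d → k = ln 2 / 0.492 = 1.409 d⁻¹.
Applying C = C₀e^(−kt): 1.747 × 0.3019 = 0.5274 mg/L.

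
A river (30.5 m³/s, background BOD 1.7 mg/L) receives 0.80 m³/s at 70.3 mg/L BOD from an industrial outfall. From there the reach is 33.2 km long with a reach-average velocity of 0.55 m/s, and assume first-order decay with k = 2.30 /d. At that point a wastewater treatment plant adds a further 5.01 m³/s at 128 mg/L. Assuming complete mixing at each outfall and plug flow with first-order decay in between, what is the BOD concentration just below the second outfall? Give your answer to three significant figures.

18.3 mg/L

Mass balance: C = (30.50·1.700 + 0.8000·70.30) / 31.30 = 108.1/31.30 = 3.453 mg/L; combined flow 31.30 m³/s.
Travel time t = 33.2·1000 / 0.55 = 60360 s = 16.77 h.
Applying C = C₀e^(−kt): 3.453 × 0.2005 = 0.6924 mg/L.
Second outfall: C = (31.30·0.6924 + 5.010·128.0)/36.31 = 18.26 mg/L.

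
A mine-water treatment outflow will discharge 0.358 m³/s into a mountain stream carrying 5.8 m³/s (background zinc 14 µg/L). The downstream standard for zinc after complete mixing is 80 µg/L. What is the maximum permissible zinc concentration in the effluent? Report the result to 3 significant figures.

1150 µg/L

At the limit, (Qr·Cr + Qe·Cₑ)/(Qr + Qe) = 80:
Cₑ = (6.158·80 − 5.800·14.00) / 0.3580 = 1149 µg/L.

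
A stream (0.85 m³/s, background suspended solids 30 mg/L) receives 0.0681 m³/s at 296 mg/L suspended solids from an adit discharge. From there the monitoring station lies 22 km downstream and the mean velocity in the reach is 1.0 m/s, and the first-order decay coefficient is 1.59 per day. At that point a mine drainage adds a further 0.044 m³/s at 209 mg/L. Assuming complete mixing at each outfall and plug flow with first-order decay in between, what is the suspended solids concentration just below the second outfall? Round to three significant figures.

Mixed concentration C = ΣQC/ΣQ = (0.8500·30.00 + 0.06810·296.0) / 0.9181 = 45.66/0.9181 = 49.73 mg/L; combined flow 0.9181 m³/s.
Travel time t = 22·1000 / 1.0 = 22000 s = 6.111 h.
Decay over the reach: 49.73·exp(−kt) = 49.73·0.6671 = 33.17 mg/L.
At the second outfall, C = (0.9181·33.17 + 0.04400·209.0) / (0.9181 + 0.04400) = 41.21 mg/L.

41.2 mg/L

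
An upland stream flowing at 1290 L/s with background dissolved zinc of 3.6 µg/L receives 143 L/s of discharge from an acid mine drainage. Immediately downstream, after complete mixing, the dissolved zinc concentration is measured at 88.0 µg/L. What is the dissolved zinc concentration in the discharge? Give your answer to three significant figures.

849 µg/L

Mass balance: 1290·3.600 + 143.0·Cₑ = 1433·88.00
→ Cₑ = (1433·88.00 − 1290·3.600) / 143.0 = 849.4 µg/L.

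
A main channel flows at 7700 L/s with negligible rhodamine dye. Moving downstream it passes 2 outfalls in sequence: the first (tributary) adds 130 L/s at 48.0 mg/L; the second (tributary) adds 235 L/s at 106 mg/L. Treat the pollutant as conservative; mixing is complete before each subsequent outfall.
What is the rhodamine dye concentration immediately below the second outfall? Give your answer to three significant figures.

After outfall 1: Q = 7700 + 130.0 = 7830 L/s; C = (7700·0 + 130.0·48.00)/7830 = 0.7969 mg/L.
After outfall 2: Q = 7830 + 235.0 = 8065 L/s; C = (7830·0.7969 + 235.0·106.0)/8065 = 3.862 mg/L.

3.86 mg/L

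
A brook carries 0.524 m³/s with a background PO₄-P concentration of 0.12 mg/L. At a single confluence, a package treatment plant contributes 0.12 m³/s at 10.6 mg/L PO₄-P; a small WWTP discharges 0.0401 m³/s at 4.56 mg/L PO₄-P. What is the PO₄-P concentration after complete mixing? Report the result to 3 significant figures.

2.22 mg/L

Mass balance: C = (0.5240·0.1200 + 0.1200·10.60 + 0.04010·4.560) / 0.6841 = 1.518/0.6841 = 2.219 mg/L.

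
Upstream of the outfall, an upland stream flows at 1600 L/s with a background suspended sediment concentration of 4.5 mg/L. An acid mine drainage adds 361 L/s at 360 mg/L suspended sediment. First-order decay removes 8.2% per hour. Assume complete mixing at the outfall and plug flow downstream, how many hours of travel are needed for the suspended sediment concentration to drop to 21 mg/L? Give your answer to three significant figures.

14.1 h

After mixing, C = (1600·4.500 + 361.0·360.0) / 1961 = 137200/1961 = 69.94 mg/L.
8.2%/h lost → k = −ln(1 − 0.082) = 0.08556 h⁻¹.
69.94·exp(−k·t) = 21 → t = ln(69.94/21)/k = 50630 s = 14.06 h.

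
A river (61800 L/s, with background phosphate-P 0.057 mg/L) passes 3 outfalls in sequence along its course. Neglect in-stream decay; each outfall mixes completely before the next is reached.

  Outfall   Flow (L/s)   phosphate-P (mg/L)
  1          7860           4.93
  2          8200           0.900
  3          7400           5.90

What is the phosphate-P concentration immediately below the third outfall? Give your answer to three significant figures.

Outfall 1: combined Q = 69660 L/s; C = (61800·0.05700 + 7860·4.930)/69660 = 0.6068 mg/L.
Outfall 2: combined Q = 77860 L/s; C = (69660·0.6068 + 8200·0.9000)/77860 = 0.6377 mg/L.
Outfall 3: combined Q = 85260 L/s; C = (77860·0.6377 + 7400·5.900)/85260 = 1.094 mg/L.

1.09 mg/L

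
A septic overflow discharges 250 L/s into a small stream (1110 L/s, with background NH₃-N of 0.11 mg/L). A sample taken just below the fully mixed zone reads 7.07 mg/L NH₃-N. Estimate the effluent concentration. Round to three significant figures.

Mass balance: 1110·0.1100 + 250.0·Cₑ = 1360·7.070
→ Cₑ = (1360·7.070 − 1110·0.1100) / 250.0 = 37.97 mg/L.

38.0 mg/L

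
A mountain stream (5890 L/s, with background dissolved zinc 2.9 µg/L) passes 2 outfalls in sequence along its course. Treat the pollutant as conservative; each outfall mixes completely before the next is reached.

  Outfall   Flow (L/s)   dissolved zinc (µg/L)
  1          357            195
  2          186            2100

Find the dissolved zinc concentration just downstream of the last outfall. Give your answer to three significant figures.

After outfall 1: Q = 5890 + 357.0 = 6247 L/s; C = (5890·2.900 + 357.0·195.0)/6247 = 13.88 µg/L.
After outfall 2: Q = 6247 + 186.0 = 6433 L/s; C = (6247·13.88 + 186.0·2100)/6433 = 74.19 µg/L.

74.2 µg/L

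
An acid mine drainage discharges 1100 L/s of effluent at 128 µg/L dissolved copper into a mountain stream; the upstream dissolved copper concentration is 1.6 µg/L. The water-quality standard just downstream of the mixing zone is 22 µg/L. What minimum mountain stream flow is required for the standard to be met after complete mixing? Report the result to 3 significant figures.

5720 L/s

Set C_mix = 22: (Q·1.600 + 1100·128.0) / (Q + 1100) = 22
→ Q = 1100·(128.0 − 22)/(22 − 1.600) = 5716 L/s.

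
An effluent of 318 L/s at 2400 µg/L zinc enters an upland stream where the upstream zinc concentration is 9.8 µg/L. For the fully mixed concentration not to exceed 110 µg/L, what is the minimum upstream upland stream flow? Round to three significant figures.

Set C_mix = 110: (Q·9.800 + 318.0·2400) / (Q + 318.0) = 110
→ Q = 318.0·(2400 − 110)/(110 − 9.800) = 7268 L/s.

7270 L/s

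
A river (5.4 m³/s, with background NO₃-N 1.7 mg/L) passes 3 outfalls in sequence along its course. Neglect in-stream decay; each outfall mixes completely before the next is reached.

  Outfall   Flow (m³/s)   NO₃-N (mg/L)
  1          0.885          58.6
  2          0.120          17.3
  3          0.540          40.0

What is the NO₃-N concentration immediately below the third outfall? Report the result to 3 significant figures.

Below outfall 1: Q → 6.285 m³/s, C = (5.400·1.700 + 0.8850·58.60)/6.285 = 9.712 mg/L.
Below outfall 2: Q → 6.405 m³/s, C = (6.285·9.712 + 0.1200·17.30)/6.405 = 9.854 mg/L.
Below outfall 3: Q → 6.945 m³/s, C = (6.405·9.854 + 0.5400·40.00)/6.945 = 12.20 mg/L.

12.2 mg/L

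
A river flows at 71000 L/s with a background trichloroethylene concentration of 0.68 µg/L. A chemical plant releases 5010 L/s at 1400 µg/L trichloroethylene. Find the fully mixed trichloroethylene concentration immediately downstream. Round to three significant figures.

Flow-weighted average: C = (71000·0.6800 + 5010·1400) / 76010 = 7062000/76010 = 92.91 µg/L.

92.9 µg/L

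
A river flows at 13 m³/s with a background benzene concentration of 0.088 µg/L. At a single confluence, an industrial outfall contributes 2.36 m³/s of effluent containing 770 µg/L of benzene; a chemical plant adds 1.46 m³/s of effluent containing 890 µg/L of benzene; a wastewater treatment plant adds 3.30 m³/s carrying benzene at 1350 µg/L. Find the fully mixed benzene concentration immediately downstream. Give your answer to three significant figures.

Mass balance: C = (13.00·0.08800 + 2.360·770.0 + 1.460·890.0 + 3.300·1350) / 20.12 = 7573/20.12 = 376.4 µg/L.

376 µg/L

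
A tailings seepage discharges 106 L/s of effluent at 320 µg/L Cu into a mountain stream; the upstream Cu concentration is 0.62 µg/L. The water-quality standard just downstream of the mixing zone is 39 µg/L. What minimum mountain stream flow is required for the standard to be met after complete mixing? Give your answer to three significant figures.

Set C_mix = 39: (Q·0.6200 + 106.0·320.0) / (Q + 106.0) = 39
→ Q = 106.0·(320.0 − 39)/(39 − 0.6200) = 776.1 L/s.

776 L/s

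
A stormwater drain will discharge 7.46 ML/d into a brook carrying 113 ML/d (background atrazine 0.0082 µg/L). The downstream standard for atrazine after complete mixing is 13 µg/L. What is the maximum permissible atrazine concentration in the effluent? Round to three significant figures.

At the limit, (Qr·Cr + Qe·Cₑ)/(Qr + Qe) = 13:
Cₑ = (120.5·13 − 113.0·0.008200) / 7.460 = 209.8 µg/L.

210 µg/L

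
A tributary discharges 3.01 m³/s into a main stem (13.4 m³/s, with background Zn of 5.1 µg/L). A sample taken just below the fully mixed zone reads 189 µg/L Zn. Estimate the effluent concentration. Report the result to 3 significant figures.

1010 µg/L

Mass balance: 13.40·5.100 + 3.010·Cₑ = 16.41·189.0
→ Cₑ = (16.41·189.0 − 13.40·5.100) / 3.010 = 1008 µg/L.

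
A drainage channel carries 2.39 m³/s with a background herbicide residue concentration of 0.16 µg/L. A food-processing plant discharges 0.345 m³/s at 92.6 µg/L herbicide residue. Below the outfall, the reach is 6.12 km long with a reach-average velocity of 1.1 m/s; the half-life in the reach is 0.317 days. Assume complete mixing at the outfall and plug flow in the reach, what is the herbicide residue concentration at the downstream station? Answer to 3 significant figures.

10.3 µg/L

Conservation of mass: C = (2.390·0.1600 + 0.3450·92.60) / 2.735 = 32.33/2.735 = 11.82 µg/L.
Travel time t = 6.12·1000 / 1.1 = 5564 s = 1.545 h.
Half-life 0.317 d → k = ln 2 / 0.317 = 2.187 d⁻¹.
After decay, C = 11.82 × e^(−kt) = 11.82 × 0.8687 = 10.27 µg/L.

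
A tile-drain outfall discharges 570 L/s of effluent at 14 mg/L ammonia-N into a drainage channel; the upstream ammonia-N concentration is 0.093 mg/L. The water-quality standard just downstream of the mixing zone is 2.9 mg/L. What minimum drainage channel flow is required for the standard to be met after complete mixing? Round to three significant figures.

Set C_mix = 2.9: (Q·0.09300 + 570.0·14.00) / (Q + 570.0) = 2.9
→ Q = 570.0·(14.00 − 2.9)/(2.9 − 0.09300) = 2254 L/s.

2250 L/s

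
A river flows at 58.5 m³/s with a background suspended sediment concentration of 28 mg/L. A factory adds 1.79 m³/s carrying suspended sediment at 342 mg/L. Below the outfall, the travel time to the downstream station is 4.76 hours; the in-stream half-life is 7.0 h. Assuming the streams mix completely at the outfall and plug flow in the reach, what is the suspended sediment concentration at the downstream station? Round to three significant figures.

23.3 mg/L

Mixed concentration C = ΣQC/ΣQ = (58.50·28.00 + 1.790·342.0) / 60.29 = 2250/60.29 = 37.32 mg/L.
Half-life 7.0 h → k = ln 2 / 7.0 = 0.09902 h⁻¹ = 2.377 d⁻¹.
Applying C = C₀e^(−kt): 37.32 × 0.6242 = 23.30 mg/L.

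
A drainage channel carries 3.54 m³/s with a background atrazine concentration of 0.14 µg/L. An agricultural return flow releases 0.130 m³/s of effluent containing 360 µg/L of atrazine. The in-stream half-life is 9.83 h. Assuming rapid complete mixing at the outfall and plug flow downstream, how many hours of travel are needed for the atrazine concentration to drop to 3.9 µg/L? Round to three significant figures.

Mixed concentration C = ΣQC/ΣQ = (3.540·0.1400 + 0.1300·360.0) / 3.670 = 47.30/3.670 = 12.89 µg/L.
Half-life 9.83 h → k = ln 2 / 9.83 = 0.07051 h⁻¹ = 1.692 d⁻¹.
12.89·exp(−k·t) = 3.9 → t = ln(12.89/3.9)/k = 61020 s = 16.95 h.

17.0 h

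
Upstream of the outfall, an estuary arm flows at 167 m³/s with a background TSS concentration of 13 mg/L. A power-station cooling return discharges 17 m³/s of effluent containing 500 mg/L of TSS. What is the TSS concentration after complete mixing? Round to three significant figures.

58.0 mg/L

Mass balance: C = (167.0·13.00 + 17.00·500.0) / 184.0 = 10670/184.0 = 57.99 mg/L.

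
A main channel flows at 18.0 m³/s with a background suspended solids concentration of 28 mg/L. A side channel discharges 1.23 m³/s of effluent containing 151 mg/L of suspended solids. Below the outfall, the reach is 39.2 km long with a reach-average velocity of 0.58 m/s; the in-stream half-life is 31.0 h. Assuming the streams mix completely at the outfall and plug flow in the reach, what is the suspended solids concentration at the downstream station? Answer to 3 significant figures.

Flow-weighted average: C = (18.00·28.00 + 1.230·151.0) / 19.23 = 689.7/19.23 = 35.87 mg/L.
Travel time t = 39.2·1000 / 0.58 = 67590 s = 18.77 h.
Half-life 31.0 h → k = ln 2 / 31.0 = 0.02236 h⁻¹ = 0.5366 d⁻¹.
Decay over the reach: 35.87·exp(−kt) = 35.87·0.6572 = 23.57 mg/L.

23.6 mg/L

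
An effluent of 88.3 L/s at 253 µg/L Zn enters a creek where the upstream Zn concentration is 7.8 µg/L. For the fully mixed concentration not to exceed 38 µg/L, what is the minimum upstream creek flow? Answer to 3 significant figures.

Set C_mix = 38: (Q·7.800 + 88.30·253.0) / (Q + 88.30) = 38
→ Q = 88.30·(253.0 − 38)/(38 − 7.800) = 628.6 L/s.

629 L/s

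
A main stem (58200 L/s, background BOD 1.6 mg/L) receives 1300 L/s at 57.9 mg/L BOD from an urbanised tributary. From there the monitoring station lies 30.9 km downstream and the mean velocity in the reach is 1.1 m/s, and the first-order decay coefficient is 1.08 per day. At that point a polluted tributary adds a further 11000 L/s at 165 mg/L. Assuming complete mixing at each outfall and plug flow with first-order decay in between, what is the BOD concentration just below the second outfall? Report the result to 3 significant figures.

Flow-weighted average: C = (58200·1.600 + 1300·57.90) / 59500 = 168400/59500 = 2.830 mg/L; combined flow 59500 L/s.
Travel time t = 30.9·1000 / 1.1 = 28090 s = 7.803 h.
Decay over the reach: 2.830·exp(−kt) = 2.830·0.7039 = 1.992 mg/L.
Second outfall: C = (59500·1.992 + 11000·165.0)/70500 = 27.43 mg/L.

27.4 mg/L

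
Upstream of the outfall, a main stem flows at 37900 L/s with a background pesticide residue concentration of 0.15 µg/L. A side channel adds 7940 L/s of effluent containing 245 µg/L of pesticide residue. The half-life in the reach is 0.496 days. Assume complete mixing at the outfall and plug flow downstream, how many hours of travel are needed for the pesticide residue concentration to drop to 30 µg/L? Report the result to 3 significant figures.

After mixing, C = (37900·0.1500 + 7940·245.0) / 45840 = 1951000/45840 = 42.56 µg/L.
Half-life 0.496 d → k = ln 2 / 0.496 = 1.397 d⁻¹.
42.56·exp(−k·t) = 30 → t = ln(42.56/30)/k = 21620 s = 6.006 h.

6.01 h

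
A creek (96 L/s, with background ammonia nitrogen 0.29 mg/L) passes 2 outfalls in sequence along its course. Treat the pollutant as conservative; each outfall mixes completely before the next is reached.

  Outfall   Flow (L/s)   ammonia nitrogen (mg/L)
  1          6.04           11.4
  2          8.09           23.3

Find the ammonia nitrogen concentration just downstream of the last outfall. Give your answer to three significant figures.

2.59 mg/L

Below outfall 1: Q → 102.0 L/s, C = (96.00·0.2900 + 6.040·11.40)/102.0 = 0.9476 mg/L.
Below outfall 2: Q → 110.1 L/s, C = (102.0·0.9476 + 8.090·23.30)/110.1 = 2.590 mg/L.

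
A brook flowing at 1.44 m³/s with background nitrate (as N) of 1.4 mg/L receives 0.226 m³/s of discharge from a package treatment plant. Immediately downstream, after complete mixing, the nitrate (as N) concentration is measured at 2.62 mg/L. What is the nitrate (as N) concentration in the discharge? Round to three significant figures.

Mass balance: 1.440·1.400 + 0.2260·Cₑ = 1.666·2.620
→ Cₑ = (1.666·2.620 − 1.440·1.400) / 0.2260 = 10.39 mg/L.

10.4 mg/L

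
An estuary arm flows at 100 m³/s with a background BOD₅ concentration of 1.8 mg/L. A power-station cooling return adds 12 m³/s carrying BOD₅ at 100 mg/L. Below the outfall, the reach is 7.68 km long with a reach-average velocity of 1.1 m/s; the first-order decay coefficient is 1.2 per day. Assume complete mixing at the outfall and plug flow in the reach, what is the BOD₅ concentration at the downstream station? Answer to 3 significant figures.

Mass balance: C = (100.0·1.800 + 12.00·100.0) / 112.0 = 1380/112.0 = 12.32 mg/L.
Travel time t = 7.68·1000 / 1.1 = 6982 s = 1.939 h.
First-order decay: C = 12.32·exp(−k·t) = 12.32·0.9076 = 11.18 mg/L.

11.2 mg/L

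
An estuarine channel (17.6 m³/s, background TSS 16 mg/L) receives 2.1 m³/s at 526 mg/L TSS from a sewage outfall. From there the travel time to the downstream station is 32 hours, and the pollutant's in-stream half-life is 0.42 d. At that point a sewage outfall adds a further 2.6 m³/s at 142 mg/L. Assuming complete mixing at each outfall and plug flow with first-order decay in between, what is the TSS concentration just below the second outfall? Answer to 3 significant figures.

Mixed concentration C = ΣQC/ΣQ = (17.60·16.00 + 2.100·526.0) / 19.70 = 1386/19.70 = 70.37 mg/L; combined flow 19.70 m³/s.
Half-life 0.42 d → k = ln 2 / 0.42 = 1.650 d⁻¹.
First-order decay: C = 70.37·exp(−k·t) = 70.37·0.1108 = 7.793 mg/L.
Second outfall: C = (19.70·7.793 + 2.600·142.0)/22.30 = 23.44 mg/L.

23.4 mg/L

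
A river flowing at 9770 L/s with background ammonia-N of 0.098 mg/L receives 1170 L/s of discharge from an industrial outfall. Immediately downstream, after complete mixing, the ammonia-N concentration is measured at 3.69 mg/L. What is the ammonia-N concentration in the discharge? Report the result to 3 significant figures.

Mass balance: 9770·0.09800 + 1170·Cₑ = 10940·3.690
→ Cₑ = (10940·3.690 − 9770·0.09800) / 1170 = 33.68 mg/L.

33.7 mg/L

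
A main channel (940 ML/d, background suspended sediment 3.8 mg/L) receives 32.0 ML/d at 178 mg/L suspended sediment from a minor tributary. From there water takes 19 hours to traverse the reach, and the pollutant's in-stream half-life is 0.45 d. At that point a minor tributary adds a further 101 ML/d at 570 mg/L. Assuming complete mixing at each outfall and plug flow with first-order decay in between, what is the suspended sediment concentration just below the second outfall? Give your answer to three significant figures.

Mixed concentration C = ΣQC/ΣQ = (940.0·3.800 + 32.00·178.0) / 972.0 = 9268/972.0 = 9.535 mg/L; combined flow 972.0 ML/d.
Half-life 0.45 d → k = ln 2 / 0.45 = 1.540 d⁻¹.
First-order decay: C = 9.535·exp(−k·t) = 9.535·0.2954 = 2.817 mg/L.
At the second outfall, C = (972.0·2.817 + 101.0·570.0) / (972.0 + 101.0) = 56.20 mg/L.

56.2 mg/L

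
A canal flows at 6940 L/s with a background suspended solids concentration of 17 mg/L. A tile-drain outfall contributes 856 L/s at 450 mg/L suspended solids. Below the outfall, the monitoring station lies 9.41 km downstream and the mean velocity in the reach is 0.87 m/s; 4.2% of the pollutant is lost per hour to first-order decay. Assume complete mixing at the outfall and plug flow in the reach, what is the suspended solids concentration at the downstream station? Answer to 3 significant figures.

56.7 mg/L

Mass balance: C = (6940·17.00 + 856.0·450.0) / 7796 = 503200/7796 = 64.54 mg/L.
Travel time t = 9.41·1000 / 0.87 = 10820 s = 3.004 h.
4.2%/h lost → k = −ln(1 − 0.042) = 0.04291 h⁻¹.
First-order decay: C = 64.54·exp(−k·t) = 64.54·0.8790 = 56.74 mg/L.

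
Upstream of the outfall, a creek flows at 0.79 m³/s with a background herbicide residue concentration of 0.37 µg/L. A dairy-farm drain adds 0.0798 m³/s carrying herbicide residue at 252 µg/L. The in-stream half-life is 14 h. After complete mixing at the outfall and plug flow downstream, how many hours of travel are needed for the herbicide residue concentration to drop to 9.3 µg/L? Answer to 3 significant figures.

Flow-weighted average: C = (0.7900·0.3700 + 0.07980·252.0) / 0.8698 = 20.40/0.8698 = 23.46 µg/L.
Half-life 14 h → k = ln 2 / 14 = 0.04951 h⁻¹ = 1.188 d⁻¹.
23.46·exp(−k·t) = 9.3 → t = ln(23.46/9.3)/k = 67270 s = 18.69 h.

18.7 h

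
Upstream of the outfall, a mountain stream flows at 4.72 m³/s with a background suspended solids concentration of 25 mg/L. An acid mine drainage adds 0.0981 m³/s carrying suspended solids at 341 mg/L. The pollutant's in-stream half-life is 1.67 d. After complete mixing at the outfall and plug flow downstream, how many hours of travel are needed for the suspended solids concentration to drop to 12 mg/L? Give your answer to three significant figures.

Flow-weighted average: C = (4.720·25.00 + 0.09810·341.0) / 4.818 = 151.5/4.818 = 31.43 mg/L.
Half-life 1.67 d → k = ln 2 / 1.67 = 0.4151 d⁻¹.
31.43·exp(−k·t) = 12 → t = ln(31.43/12)/k = 200500 s = 55.68 h.

55.7 h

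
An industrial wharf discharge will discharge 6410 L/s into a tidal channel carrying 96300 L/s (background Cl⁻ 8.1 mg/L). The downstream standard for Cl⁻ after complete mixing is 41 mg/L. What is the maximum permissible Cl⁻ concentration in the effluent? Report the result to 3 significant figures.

535 mg/L

At the limit, (Qr·Cr + Qe·Cₑ)/(Qr + Qe) = 41:
Cₑ = (102700·41 − 96300·8.100) / 6410 = 535.3 mg/L.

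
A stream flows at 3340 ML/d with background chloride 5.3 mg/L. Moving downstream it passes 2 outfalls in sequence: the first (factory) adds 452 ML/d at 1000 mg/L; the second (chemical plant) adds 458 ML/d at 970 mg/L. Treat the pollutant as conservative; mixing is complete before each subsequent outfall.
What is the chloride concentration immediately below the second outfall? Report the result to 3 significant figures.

Outfall 1: combined Q = 3792 ML/d; C = (3340·5.300 + 452.0·1000)/3792 = 123.9 mg/L.
Outfall 2: combined Q = 4250 ML/d; C = (3792·123.9 + 458.0·970.0)/4250 = 215.0 mg/L.

215 mg/L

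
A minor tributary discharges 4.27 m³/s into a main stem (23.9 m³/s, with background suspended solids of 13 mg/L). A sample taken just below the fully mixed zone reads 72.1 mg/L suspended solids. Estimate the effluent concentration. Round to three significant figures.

403 mg/L

Mass balance: 23.90·13.00 + 4.270·Cₑ = 28.17·72.10
→ Cₑ = (28.17·72.10 − 23.90·13.00) / 4.270 = 402.9 mg/L.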